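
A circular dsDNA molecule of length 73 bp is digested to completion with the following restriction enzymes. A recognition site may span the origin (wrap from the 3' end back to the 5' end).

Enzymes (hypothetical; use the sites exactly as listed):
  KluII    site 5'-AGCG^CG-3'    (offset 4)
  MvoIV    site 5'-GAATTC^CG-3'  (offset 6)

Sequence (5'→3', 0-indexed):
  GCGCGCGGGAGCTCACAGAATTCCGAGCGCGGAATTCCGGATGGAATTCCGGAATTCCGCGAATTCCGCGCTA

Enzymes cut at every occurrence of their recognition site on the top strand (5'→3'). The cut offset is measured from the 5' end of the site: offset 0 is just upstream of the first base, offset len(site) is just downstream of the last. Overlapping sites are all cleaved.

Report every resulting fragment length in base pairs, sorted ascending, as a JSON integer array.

Per-enzyme occurrences:
  KluII (AGCGCG, off=4): starts [25, 72] → cuts [3, 29]
  MvoIV (GAATTCCG, off=6): starts [17, 31, 43, 51, 60] → cuts [23, 37, 49, 57, 66]

Pooled cuts: [3, 23, 29, 37, 49, 57, 66]

Fragments:
  3→23: 20 bp
  23→29: 6 bp
  29→37: 8 bp
  37→49: 12 bp
  49→57: 8 bp
  57→66: 9 bp
  66→3 (wrap): 73-66+3 = 10 bp

[6,8,8,9,10,12,20]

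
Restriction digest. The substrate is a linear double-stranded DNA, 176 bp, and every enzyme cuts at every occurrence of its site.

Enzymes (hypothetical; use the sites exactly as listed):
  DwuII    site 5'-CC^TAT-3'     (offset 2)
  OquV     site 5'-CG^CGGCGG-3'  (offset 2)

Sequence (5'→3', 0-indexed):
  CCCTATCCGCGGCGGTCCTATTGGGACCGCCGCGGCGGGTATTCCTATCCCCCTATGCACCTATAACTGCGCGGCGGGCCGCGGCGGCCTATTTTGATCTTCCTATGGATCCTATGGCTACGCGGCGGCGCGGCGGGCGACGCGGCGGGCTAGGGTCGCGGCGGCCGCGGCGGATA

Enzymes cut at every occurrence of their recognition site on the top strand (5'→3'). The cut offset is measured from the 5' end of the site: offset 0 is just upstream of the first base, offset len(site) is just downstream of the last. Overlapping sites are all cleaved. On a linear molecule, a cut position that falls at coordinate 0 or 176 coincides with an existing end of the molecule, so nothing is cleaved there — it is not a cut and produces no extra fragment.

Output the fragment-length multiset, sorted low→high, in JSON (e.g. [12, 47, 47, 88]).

Site scan:
  DwuII (CCTAT, off=2): starts [1, 16, 43, 51, 59, 87, 101, 110] → cuts [3, 18, 45, 53, 61, 89, 103, 112]
  OquV (CGCGGCGG, off=2): starts [7, 30, 69, 79, 120, 128, 140, 156, 165] → cuts [9, 32, 71, 81, 122, 130, 142, 158, 167]

Pooled cuts: [3, 9, 18, 32, 45, 53, 61, 71, 81, 89, 103, 112, 122, 130, 142, 158, 167]

Fragments:
  [0,3): 3 bp
  [3,9): 6 bp
  [9,18): 9 bp
  [18,32): 14 bp
  [32,45): 13 bp
  [45,53): 8 bp
  [53,61): 8 bp
  [61,71): 10 bp
  [71,81): 10 bp
  [81,89): 8 bp
  [89,103): 14 bp
  [103,112): 9 bp
  [112,122): 10 bp
  [122,130): 8 bp
  [130,142): 12 bp
  [142,158): 16 bp
  [158,167): 9 bp
  [167,176): 9 bp

[3,6,8,8,8,8,9,9,9,9,10,10,10,12,13,14,14,16]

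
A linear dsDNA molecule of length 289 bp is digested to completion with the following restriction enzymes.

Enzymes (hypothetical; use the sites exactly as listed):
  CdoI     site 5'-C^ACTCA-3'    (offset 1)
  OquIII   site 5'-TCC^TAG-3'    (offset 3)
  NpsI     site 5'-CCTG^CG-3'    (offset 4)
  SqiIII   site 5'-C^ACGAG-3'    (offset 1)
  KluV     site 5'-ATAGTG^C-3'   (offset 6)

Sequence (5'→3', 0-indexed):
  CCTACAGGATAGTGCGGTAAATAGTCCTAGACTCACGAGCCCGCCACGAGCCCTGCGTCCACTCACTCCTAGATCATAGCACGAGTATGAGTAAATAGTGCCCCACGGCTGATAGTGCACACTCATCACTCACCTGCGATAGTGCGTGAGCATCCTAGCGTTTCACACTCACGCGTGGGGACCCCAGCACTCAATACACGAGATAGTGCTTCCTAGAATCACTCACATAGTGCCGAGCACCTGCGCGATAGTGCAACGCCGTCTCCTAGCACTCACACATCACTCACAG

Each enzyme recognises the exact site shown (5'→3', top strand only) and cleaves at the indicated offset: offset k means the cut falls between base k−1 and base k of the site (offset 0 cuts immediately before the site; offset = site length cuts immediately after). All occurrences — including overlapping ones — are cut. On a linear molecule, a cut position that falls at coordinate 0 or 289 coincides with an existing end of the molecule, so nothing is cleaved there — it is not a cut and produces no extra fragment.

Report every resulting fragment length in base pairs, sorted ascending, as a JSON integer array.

[3,4,5,5,7,7,7,8,8,9,9,9,10,10,11,11,11,11,11,11,11,12,13,13,14,17,20,22]

Scan for sites:
  CdoI CACTCA/1: at [59, 119, 126, 165, 187, 219, 269, 280] ⇒ [60, 120, 127, 166, 188, 220, 270, 281]
  OquIII TCCTAG/3: at [24, 66, 152, 210, 263] ⇒ [27, 69, 155, 213, 266]
  NpsI CCTGCG/4: at [51, 132, 239] ⇒ [55, 136, 243]
  SqiIII CACGAG/1: at [33, 44, 79, 196] ⇒ [34, 45, 80, 197]
  KluV ATAGTGC/6: at [8, 94, 111, 138, 202, 226, 247] ⇒ [14, 100, 117, 144, 208, 232, 253]

Pooled cuts: [14, 27, 34, 45, 55, 60, 69, 80, 100, 117, 120, 127, 136, 144, 155, 166, 188, 197, 208, 213, 220, 232, 243, 253, 266, 270, 281]

Fragment lengths:
  [0,14): 14 bp
  [14,27): 13 bp
  [27,34): 7 bp
  [34,45): 11 bp
  [45,55): 10 bp
  [55,60): 5 bp
  [60,69): 9 bp
  [69,80): 11 bp
  [80,100): 20 bp
  [100,117): 17 bp
  [117,120): 3 bp
  [120,127): 7 bp
  [127,136): 9 bp
  [136,144): 8 bp
  [144,155): 11 bp
  [155,166): 11 bp
  [166,188): 22 bp
  [188,197): 9 bp
  [197,208): 11 bp
  [208,213): 5 bp
  [213,220): 7 bp
  [220,232): 12 bp
  [232,243): 11 bp
  [243,253): 10 bp
  [253,266): 13 bp
  [266,270): 4 bp
  [270,281): 11 bp
  [281,289): 8 bp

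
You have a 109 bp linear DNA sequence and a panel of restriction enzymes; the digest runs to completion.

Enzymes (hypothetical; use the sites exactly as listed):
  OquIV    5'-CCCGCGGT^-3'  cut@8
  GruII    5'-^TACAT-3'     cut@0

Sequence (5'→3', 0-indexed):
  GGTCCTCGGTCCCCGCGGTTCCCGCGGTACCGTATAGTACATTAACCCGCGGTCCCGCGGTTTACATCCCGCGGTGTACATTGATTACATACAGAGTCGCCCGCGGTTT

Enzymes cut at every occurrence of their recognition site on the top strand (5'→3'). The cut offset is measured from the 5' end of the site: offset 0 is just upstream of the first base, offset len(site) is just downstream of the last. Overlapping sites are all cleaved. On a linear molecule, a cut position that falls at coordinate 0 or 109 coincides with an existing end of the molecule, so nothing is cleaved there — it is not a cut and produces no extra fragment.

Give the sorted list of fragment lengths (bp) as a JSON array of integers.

Scan for sites:
  OquIV CCCGCGGT/8: at [11, 20, 45, 53, 67, 99] ⇒ [19, 28, 53, 61, 75, 107]
  GruII TACAT/0: at [37, 62, 76, 85] ⇒ [37, 62, 76, 85]

Pooled cuts: [19, 28, 37, 53, 61, 62, 75, 76, 85, 107]

Fragment lengths:
  [0,19): 19 bp
  [19,28): 9 bp
  [28,37): 9 bp
  [37,53): 16 bp
  [53,61): 8 bp
  [61,62): 1 bp
  [62,75): 13 bp
  [75,76): 1 bp
  [76,85): 9 bp
  [85,107): 22 bp
  [107,109): 2 bp

[1,1,2,8,9,9,9,13,16,19,22]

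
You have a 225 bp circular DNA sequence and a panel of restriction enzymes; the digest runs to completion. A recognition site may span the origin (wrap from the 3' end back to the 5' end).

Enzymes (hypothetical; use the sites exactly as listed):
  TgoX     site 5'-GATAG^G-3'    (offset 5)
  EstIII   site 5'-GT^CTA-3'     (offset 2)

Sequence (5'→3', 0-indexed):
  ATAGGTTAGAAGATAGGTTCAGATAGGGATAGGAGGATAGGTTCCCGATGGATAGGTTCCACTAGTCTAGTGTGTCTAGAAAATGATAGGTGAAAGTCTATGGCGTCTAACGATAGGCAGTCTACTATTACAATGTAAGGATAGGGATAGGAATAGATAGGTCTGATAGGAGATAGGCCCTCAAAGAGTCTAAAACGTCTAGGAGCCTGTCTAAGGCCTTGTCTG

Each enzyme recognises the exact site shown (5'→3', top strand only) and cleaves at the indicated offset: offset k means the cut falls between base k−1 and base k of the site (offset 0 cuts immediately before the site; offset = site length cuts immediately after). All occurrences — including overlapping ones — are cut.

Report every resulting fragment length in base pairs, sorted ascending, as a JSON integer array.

Scan for sites:
  TgoX GATAGG/5: at [11, 21, 27, 35, 50, 84, 111, 139, 145, 155, 164, 171, 224] ⇒ [4, 16, 26, 32, 40, 55, 89, 116, 144, 150, 160, 169, 176]
  EstIII GTCTA/2: at [64, 73, 95, 104, 119, 187, 196, 208] ⇒ [66, 75, 97, 106, 121, 189, 198, 210]

All cut coordinates (distinct, sorted): [4, 16, 26, 32, 40, 55, 66, 75, 89, 97, 106, 116, 121, 144, 150, 160, 169, 176, 189, 198, 210]

Fragment lengths:
  4→16: 12 bp
  16→26: 10 bp
  26→32: 6 bp
  32→40: 8 bp
  40→55: 15 bp
  55→66: 11 bp
  66→75: 9 bp
  75→89: 14 bp
  89→97: 8 bp
  97→106: 9 bp
  106→116: 10 bp
  116→121: 5 bp
  121→144: 23 bp
  144→150: 6 bp
  150→160: 10 bp
  160→169: 9 bp
  169→176: 7 bp
  176→189: 13 bp
  189→198: 9 bp
  198→210: 12 bp
  210→4 (wrap): 225-210+4 = 19 bp

[5,6,6,7,8,8,9,9,9,9,10,10,10,11,12,12,13,14,15,19,23]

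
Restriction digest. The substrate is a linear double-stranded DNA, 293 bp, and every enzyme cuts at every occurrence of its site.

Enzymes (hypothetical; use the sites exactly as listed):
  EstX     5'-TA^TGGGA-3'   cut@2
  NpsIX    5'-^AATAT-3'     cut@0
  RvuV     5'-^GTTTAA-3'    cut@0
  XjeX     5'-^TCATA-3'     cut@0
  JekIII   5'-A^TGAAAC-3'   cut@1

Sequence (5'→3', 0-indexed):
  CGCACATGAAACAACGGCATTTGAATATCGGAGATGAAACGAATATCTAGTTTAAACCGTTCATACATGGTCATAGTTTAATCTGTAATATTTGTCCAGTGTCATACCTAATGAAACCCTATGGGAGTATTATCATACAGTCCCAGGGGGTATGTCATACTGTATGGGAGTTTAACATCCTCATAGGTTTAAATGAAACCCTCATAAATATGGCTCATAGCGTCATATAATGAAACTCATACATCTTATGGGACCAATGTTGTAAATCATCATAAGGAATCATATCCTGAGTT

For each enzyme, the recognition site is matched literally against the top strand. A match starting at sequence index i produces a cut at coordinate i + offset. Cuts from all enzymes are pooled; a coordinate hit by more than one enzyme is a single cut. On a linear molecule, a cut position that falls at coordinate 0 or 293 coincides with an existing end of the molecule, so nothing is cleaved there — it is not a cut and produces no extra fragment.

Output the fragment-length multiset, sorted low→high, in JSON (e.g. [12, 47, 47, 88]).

Scan for sites:
  EstX (TATGGGA, off=2): starts [119, 162, 246] → cuts [121, 164, 248]
  NpsIX (AATAT, off=0): starts [23, 41, 86, 206] → cuts [23, 41, 86, 206]
  RvuV (GTTTAA, off=0): starts [49, 75, 169, 186] → cuts [49, 75, 169, 186]
  XjeX (TCATA, off=0): starts [60, 70, 101, 132, 154, 180, 201, 214, 222, 236, 269, 279] → cuts [60, 70, 101, 132, 154, 180, 201, 214, 222, 236, 269, 279]
  JekIII (ATGAAAC, off=1): starts [5, 33, 110, 192, 229] → cuts [6, 34, 111, 193, 230]

All cut coordinates (distinct, sorted): [6, 23, 34, 41, 49, 60, 70, 75, 86, 101, 111, 121, 132, 154, 164, 169, 180, 186, 193, 201, 206, 214, 222, 230, 236, 248, 269, 279]

Fragments:
  [0,6): 6 bp
  [6,23): 17 bp
  [23,34): 11 bp
  [34,41): 7 bp
  [41,49): 8 bp
  [49,60): 11 bp
  [60,70): 10 bp
  [70,75): 5 bp
  [75,86): 11 bp
  [86,101): 15 bp
  [101,111): 10 bp
  [111,121): 10 bp
  [121,132): 11 bp
  [132,154): 22 bp
  [154,164): 10 bp
  [164,169): 5 bp
  [169,180): 11 bp
  [180,186): 6 bp
  [186,193): 7 bp
  [193,201): 8 bp
  [201,206): 5 bp
  [206,214): 8 bp
  [214,222): 8 bp
  [222,230): 8 bp
  [230,236): 6 bp
  [236,248): 12 bp
  [248,269): 21 bp
  [269,279): 10 bp
  [279,293): 14 bp

[5,5,5,6,6,6,7,7,8,8,8,8,8,10,10,10,10,10,11,11,11,11,11,12,14,15,17,21,22]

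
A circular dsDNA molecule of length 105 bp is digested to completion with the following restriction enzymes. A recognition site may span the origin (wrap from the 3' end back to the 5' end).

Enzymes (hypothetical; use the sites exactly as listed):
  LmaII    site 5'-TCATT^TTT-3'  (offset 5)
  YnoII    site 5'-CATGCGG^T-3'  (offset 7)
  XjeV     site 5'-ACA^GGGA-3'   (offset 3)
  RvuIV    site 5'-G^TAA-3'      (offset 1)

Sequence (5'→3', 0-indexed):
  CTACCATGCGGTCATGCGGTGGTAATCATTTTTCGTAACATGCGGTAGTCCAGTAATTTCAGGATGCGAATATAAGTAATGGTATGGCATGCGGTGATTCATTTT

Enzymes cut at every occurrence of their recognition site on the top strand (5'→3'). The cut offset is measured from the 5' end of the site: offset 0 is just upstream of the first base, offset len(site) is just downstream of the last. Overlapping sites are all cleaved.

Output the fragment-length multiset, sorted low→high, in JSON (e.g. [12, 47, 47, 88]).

[3,5,8,8,8,10,18,22,23]

Site scan:
  LmaII TCATTTTT/5: at [25] ⇒ [30]
  YnoII CATGCGGT/7: at [4, 12, 38, 87] ⇒ [11, 19, 45, 94]
  XjeV (ACAGGGA, off=3): no sites
  RvuIV GTAA/1: at [21, 34, 52, 75] ⇒ [22, 35, 53, 76]

Pooled cuts: [11, 19, 22, 30, 35, 45, 53, 76, 94]

Fragments:
  11→19: 8 bp
  19→22: 3 bp
  22→30: 8 bp
  30→35: 5 bp
  35→45: 10 bp
  45→53: 8 bp
  53→76: 23 bp
  76→94: 18 bp
  94→11 (wrap): 105-94+11 = 22 bp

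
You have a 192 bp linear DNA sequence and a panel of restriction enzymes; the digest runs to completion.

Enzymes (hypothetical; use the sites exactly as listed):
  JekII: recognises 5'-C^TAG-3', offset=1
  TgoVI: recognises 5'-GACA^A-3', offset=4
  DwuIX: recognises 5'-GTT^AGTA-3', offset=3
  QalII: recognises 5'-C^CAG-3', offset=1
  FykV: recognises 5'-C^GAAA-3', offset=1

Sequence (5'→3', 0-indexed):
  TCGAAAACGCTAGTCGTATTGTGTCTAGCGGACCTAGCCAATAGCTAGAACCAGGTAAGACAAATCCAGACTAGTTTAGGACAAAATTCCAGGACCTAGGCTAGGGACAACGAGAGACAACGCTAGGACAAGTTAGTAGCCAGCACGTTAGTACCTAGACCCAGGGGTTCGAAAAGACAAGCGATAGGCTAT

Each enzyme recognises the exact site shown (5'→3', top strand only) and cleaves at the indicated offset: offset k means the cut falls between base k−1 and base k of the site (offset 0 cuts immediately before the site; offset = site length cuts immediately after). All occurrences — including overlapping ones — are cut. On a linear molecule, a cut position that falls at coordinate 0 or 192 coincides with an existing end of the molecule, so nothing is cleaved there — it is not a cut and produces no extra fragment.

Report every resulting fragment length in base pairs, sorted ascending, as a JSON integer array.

[2,4,4,4,5,5,6,6,6,6,6,7,7,8,8,9,9,9,9,10,11,11,12,13,15]

Scan for sites:
  JekII CTAG/1: at [9, 24, 33, 44, 70, 95, 100, 122, 154] ⇒ [10, 25, 34, 45, 71, 96, 101, 123, 155]
  TgoVI GACAA/4: at [58, 79, 105, 115, 126, 175] ⇒ [62, 83, 109, 119, 130, 179]
  DwuIX GTTAGTA/3: at [131, 146] ⇒ [134, 149]
  QalII CCAG/1: at [50, 65, 88, 139, 160] ⇒ [51, 66, 89, 140, 161]
  FykV CGAAA/1: at [1, 169] ⇒ [2, 170]

All cut coordinates (distinct, sorted): [2, 10, 25, 34, 45, 51, 62, 66, 71, 83, 89, 96, 101, 109, 119, 123, 130, 134, 140, 149, 155, 161, 170, 179]

Fragment lengths:
  [0,2): 2 bp
  [2,10): 8 bp
  [10,25): 15 bp
  [25,34): 9 bp
  [34,45): 11 bp
  [45,51): 6 bp
  [51,62): 11 bp
  [62,66): 4 bp
  [66,71): 5 bp
  [71,83): 12 bp
  [83,89): 6 bp
  [89,96): 7 bp
  [96,101): 5 bp
  [101,109): 8 bp
  [109,119): 10 bp
  [119,123): 4 bp
  [123,130): 7 bp
  [130,134): 4 bp
  [134,140): 6 bp
  [140,149): 9 bp
  [149,155): 6 bp
  [155,161): 6 bp
  [161,170): 9 bp
  [170,179): 9 bp
  [179,192): 13 bp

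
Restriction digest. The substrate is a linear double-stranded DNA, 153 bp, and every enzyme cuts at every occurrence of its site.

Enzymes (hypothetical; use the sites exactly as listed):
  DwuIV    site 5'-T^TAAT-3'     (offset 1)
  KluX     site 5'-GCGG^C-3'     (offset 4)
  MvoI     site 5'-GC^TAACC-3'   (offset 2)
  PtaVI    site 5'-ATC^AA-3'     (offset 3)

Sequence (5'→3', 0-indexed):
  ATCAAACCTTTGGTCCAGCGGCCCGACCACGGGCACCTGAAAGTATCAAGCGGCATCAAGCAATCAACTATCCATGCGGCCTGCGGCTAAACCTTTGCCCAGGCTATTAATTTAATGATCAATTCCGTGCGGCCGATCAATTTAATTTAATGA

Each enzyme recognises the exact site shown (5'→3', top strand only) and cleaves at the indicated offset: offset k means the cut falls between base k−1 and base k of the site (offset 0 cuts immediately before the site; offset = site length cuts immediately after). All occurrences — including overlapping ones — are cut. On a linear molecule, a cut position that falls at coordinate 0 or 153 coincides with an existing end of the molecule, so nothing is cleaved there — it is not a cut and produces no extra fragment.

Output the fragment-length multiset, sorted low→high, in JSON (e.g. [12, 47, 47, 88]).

Scan for sites:
  DwuIV (TTAAT, off=1): starts [106, 111, 141, 146] → cuts [107, 112, 142, 147]
  KluX (GCGGC, off=4): starts [17, 49, 75, 82, 128] → cuts [21, 53, 79, 86, 132]
  MvoI (GCTAACC, off=2): no sites
  PtaVI (ATCAA, off=3): starts [0, 44, 54, 62, 117, 135] → cuts [3, 47, 57, 65, 120, 138]

Pooled cuts: [3, 21, 47, 53, 57, 65, 79, 86, 107, 112, 120, 132, 138, 142, 147]

Fragments:
  [0,3): 3 bp
  [3,21): 18 bp
  [21,47): 26 bp
  [47,53): 6 bp
  [53,57): 4 bp
  [57,65): 8 bp
  [65,79): 14 bp
  [79,86): 7 bp
  [86,107): 21 bp
  [107,112): 5 bp
  [112,120): 8 bp
  [120,132): 12 bp
  [132,138): 6 bp
  [138,142): 4 bp
  [142,147): 5 bp
  [147,153): 6 bp

[3,4,4,5,5,6,6,6,7,8,8,12,14,18,21,26]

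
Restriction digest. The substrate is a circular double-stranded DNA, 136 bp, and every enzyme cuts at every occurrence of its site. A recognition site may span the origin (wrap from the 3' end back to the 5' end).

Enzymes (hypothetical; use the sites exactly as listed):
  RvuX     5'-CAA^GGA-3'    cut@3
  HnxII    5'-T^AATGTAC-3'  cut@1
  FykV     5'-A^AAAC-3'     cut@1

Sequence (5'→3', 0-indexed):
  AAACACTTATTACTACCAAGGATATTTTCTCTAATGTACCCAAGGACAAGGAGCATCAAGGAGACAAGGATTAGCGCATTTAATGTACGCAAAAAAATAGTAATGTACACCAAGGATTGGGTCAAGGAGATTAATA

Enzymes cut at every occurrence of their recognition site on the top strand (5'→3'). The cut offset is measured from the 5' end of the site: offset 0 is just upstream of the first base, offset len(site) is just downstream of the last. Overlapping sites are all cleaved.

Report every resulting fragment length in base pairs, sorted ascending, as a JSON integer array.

[6,8,10,11,11,12,12,13,14,19,20]

Per-enzyme occurrences:
  RvuX (CAAGGA, off=3): starts [16, 40, 46, 56, 64, 110, 122] → cuts [19, 43, 49, 59, 67, 113, 125]
  HnxII (TAATGTAC, off=1): starts [31, 80, 100] → cuts [32, 81, 101]
  FykV (AAAAC, off=1): starts [135] → cuts [0]

Pooled cuts: [0, 19, 32, 43, 49, 59, 67, 81, 101, 113, 125]

Fragments:
  0→19: 19 bp
  19→32: 13 bp
  32→43: 11 bp
  43→49: 6 bp
  49→59: 10 bp
  59→67: 8 bp
  67→81: 14 bp
  81→101: 20 bp
  101→113: 12 bp
  113→125: 12 bp
  125→0 (wrap): 136-125+0 = 11 bp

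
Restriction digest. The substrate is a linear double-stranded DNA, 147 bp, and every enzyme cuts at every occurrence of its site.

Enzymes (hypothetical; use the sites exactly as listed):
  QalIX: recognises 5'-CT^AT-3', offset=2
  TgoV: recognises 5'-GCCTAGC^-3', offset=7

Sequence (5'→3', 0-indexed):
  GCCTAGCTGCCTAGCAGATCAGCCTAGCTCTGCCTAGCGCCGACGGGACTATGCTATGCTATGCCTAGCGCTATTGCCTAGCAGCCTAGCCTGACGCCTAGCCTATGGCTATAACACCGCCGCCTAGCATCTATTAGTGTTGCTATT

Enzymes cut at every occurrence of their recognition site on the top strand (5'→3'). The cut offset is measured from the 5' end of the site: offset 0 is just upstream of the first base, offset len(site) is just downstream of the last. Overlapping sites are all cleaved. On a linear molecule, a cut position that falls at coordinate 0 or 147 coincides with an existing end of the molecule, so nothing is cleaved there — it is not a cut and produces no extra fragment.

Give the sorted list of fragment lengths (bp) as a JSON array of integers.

Site scan:
  QalIX CTAT/2: at [48, 53, 58, 70, 102, 108, 130, 142] ⇒ [50, 55, 60, 72, 104, 110, 132, 144]
  TgoV GCCTAGC/7: at [0, 8, 21, 31, 62, 75, 83, 95, 121] ⇒ [7, 15, 28, 38, 69, 82, 90, 102, 128]

Pooled cuts: [7, 15, 28, 38, 50, 55, 60, 69, 72, 82, 90, 102, 104, 110, 128, 132, 144]

Fragments:
  [0,7): 7 bp
  [7,15): 8 bp
  [15,28): 13 bp
  [28,38): 10 bp
  [38,50): 12 bp
  [50,55): 5 bp
  [55,60): 5 bp
  [60,69): 9 bp
  [69,72): 3 bp
  [72,82): 10 bp
  [82,90): 8 bp
  [90,102): 12 bp
  [102,104): 2 bp
  [104,110): 6 bp
  [110,128): 18 bp
  [128,132): 4 bp
  [132,144): 12 bp
  [144,147): 3 bp

[2,3,3,4,5,5,6,7,8,8,9,10,10,12,12,12,13,18]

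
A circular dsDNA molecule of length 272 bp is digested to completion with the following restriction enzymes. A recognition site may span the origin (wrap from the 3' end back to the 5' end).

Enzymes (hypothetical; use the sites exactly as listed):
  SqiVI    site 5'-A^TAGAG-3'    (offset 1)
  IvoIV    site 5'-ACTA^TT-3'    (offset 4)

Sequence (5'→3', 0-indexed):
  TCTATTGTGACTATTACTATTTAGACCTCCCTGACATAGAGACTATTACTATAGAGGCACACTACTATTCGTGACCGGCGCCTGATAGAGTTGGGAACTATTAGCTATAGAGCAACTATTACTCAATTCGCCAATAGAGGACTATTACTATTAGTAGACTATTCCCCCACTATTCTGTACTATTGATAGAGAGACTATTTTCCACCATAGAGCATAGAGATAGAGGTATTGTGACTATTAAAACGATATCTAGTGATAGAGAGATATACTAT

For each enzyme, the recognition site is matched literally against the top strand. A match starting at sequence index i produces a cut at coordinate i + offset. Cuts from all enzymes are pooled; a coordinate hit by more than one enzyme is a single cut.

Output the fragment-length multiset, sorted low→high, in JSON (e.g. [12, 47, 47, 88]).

[4,6,6,6,6,7,7,9,10,10,10,11,11,11,11,14,15,15,16,16,17,17,18,19]

Site scan:
  SqiVI (ATAGAG, off=1): starts [35, 50, 84, 106, 133, 185, 206, 213, 219, 255] → cuts [36, 51, 85, 107, 134, 186, 207, 214, 220, 256]
  IvoIV (ACTATT, off=4): starts [9, 15, 41, 63, 96, 114, 140, 146, 157, 168, 178, 193, 233, 267] → cuts [13, 19, 45, 67, 100, 118, 144, 150, 161, 172, 182, 197, 237, 271]

Pooled cuts: [13, 19, 36, 45, 51, 67, 85, 100, 107, 118, 134, 144, 150, 161, 172, 182, 186, 197, 207, 214, 220, 237, 256, 271]

Fragments:
  13→19: 6 bp
  19→36: 17 bp
  36→45: 9 bp
  45→51: 6 bp
  51→67: 16 bp
  67→85: 18 bp
  85→100: 15 bp
  100→107: 7 bp
  107→118: 11 bp
  118→134: 16 bp
  134→144: 10 bp
  144→150: 6 bp
  150→161: 11 bp
  161→172: 11 bp
  172→182: 10 bp
  182→186: 4 bp
  186→197: 11 bp
  197→207: 10 bp
  207→214: 7 bp
  214→220: 6 bp
  220→237: 17 bp
  237→256: 19 bp
  256→271: 15 bp
  271→13 (wrap): 272-271+13 = 14 bp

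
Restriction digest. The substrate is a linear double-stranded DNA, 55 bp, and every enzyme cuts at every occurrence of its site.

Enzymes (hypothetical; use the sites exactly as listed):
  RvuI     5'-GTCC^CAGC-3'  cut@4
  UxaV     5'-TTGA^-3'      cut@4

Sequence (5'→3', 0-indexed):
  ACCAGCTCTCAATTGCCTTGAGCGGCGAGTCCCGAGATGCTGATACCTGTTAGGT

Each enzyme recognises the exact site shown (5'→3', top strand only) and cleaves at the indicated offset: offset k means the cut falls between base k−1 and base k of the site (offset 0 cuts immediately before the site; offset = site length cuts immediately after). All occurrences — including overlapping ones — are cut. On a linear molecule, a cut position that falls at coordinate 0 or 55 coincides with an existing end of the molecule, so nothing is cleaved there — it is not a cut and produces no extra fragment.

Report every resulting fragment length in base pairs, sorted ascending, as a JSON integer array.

[21,34]

Scan for sites:
  RvuI (GTCCCAGC, off=4): no sites
  UxaV TTGA/4: at [17] ⇒ [21]

Pooled cuts: [21]

Fragment lengths:
  [0,21): 21 bp
  [21,55): 34 bp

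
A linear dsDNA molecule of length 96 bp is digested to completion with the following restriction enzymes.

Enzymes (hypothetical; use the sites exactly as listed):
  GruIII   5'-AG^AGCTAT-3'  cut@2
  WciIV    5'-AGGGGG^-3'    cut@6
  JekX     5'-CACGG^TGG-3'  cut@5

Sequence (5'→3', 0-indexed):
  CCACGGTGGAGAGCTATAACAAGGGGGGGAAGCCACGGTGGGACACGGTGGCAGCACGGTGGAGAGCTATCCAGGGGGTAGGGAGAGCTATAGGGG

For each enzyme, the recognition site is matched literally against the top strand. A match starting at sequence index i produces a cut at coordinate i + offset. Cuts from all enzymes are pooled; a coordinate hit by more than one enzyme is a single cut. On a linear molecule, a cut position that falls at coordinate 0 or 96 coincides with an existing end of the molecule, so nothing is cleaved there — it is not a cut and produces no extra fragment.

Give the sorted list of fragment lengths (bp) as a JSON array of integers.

[5,5,6,7,10,11,11,11,14,16]

Per-enzyme occurrences:
  GruIII AGAGCTAT/2: at [9, 62, 83] ⇒ [11, 64, 85]
  WciIV AGGGGG/6: at [21, 72] ⇒ [27, 78]
  JekX CACGGTGG/5: at [1, 33, 43, 54] ⇒ [6, 38, 48, 59]

Pooled cuts: [6, 11, 27, 38, 48, 59, 64, 78, 85]

Fragments:
  [0,6): 6 bp
  [6,11): 5 bp
  [11,27): 16 bp
  [27,38): 11 bp
  [38,48): 10 bp
  [48,59): 11 bp
  [59,64): 5 bp
  [64,78): 14 bp
  [78,85): 7 bp
  [85,96): 11 bp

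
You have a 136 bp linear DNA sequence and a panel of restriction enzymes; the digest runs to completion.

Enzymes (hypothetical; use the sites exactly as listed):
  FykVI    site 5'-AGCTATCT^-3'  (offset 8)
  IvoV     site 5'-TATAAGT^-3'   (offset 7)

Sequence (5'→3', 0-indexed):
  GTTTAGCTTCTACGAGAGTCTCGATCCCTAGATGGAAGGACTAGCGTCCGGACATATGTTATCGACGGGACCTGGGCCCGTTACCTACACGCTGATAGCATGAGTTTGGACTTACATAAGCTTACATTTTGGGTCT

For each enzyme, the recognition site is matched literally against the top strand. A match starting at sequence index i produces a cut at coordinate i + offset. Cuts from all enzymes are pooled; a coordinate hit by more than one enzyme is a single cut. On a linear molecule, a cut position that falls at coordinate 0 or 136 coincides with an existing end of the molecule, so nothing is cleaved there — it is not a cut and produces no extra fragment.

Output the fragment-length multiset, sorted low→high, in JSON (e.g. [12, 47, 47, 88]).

[136]

Per-enzyme occurrences:
  FykVI (AGCTATCT, off=8): no sites
  IvoV (TATAAGT, off=7): no sites

All cut coordinates (distinct, sorted): ∅

Fragments:
  no cuts → one linear fragment of 136 bp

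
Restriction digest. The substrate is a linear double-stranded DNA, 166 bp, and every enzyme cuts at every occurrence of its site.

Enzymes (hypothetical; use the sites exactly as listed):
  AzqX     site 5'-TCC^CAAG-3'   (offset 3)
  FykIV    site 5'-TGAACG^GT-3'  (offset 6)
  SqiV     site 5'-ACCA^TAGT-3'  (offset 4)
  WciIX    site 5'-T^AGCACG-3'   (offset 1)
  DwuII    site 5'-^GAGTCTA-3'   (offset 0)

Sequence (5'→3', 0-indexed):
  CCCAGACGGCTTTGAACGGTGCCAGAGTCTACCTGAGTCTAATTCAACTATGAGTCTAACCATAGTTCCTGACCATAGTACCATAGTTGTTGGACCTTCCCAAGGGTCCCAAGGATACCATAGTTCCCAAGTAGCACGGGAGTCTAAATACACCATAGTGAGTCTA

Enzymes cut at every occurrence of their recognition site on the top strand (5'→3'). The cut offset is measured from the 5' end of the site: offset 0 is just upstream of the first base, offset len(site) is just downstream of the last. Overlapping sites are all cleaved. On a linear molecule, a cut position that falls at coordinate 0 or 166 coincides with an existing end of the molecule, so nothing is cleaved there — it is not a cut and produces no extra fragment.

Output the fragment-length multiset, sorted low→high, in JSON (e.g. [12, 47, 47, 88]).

[4,5,6,7,7,7,8,9,10,11,11,13,16,17,17,18]

Site scan:
  AzqX (TCCCAAG, off=3): starts [97, 106, 124] → cuts [100, 109, 127]
  FykIV (TGAACGGT, off=6): starts [12] → cuts [18]
  SqiV (ACCATAGT, off=4): starts [58, 71, 79, 116, 151] → cuts [62, 75, 83, 120, 155]
  WciIX (TAGCACG, off=1): starts [131] → cuts [132]
  DwuII (GAGTCTA, off=0): starts [24, 34, 51, 139, 159] → cuts [24, 34, 51, 139, 159]

All cut coordinates (distinct, sorted): [18, 24, 34, 51, 62, 75, 83, 100, 109, 120, 127, 132, 139, 155, 159]

Fragments:
  [0,18): 18 bp
  [18,24): 6 bp
  [24,34): 10 bp
  [34,51): 17 bp
  [51,62): 11 bp
  [62,75): 13 bp
  [75,83): 8 bp
  [83,100): 17 bp
  [100,109): 9 bp
  [109,120): 11 bp
  [120,127): 7 bp
  [127,132): 5 bp
  [132,139): 7 bp
  [139,155): 16 bp
  [155,159): 4 bp
  [159,166): 7 bp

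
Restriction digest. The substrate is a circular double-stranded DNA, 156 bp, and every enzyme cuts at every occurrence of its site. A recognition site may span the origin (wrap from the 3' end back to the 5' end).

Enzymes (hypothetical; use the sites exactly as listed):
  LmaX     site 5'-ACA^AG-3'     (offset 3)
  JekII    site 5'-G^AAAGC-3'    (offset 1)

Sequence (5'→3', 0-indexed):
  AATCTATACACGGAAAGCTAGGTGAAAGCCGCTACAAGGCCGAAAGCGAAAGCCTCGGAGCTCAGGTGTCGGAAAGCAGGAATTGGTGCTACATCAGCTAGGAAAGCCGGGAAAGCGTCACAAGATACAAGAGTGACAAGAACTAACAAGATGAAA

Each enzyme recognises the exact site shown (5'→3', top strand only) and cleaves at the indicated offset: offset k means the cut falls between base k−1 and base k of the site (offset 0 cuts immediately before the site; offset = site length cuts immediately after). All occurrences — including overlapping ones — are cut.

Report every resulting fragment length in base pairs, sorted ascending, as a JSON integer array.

Scan for sites:
  LmaX ACAAG/3: at [33, 119, 126, 135, 145] ⇒ [36, 122, 129, 138, 148]
  JekII GAAAGC/1: at [12, 23, 41, 47, 71, 101, 110] ⇒ [13, 24, 42, 48, 72, 102, 111]

Pooled cuts: [13, 24, 36, 42, 48, 72, 102, 111, 122, 129, 138, 148]

Fragment lengths:
  13→24: 11 bp
  24→36: 12 bp
  36→42: 6 bp
  42→48: 6 bp
  48→72: 24 bp
  72→102: 30 bp
  102→111: 9 bp
  111→122: 11 bp
  122→129: 7 bp
  129→138: 9 bp
  138→148: 10 bp
  148→13 (wrap): 156-148+13 = 21 bp

[6,6,7,9,9,10,11,11,12,21,24,30]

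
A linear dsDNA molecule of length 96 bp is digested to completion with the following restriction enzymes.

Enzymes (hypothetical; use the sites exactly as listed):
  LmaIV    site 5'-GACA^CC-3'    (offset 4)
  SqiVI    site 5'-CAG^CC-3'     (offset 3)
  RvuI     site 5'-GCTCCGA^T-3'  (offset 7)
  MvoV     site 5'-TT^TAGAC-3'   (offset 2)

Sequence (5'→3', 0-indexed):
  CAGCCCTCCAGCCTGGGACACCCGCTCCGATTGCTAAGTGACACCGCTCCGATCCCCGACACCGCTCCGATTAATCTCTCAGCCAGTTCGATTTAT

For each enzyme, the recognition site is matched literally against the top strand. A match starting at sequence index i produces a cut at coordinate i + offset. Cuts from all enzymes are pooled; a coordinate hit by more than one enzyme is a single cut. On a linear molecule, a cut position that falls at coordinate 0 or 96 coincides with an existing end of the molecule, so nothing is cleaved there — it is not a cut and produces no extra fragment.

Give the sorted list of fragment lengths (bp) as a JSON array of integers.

Site scan:
  LmaIV GACACC/4: at [16, 39, 57] ⇒ [20, 43, 61]
  SqiVI CAGCC/3: at [0, 8, 79] ⇒ [3, 11, 82]
  RvuI GCTCCGAT/7: at [23, 45, 63] ⇒ [30, 52, 70]
  MvoV (TTTAGAC, off=2): no sites

Pooled cuts: [3, 11, 20, 30, 43, 52, 61, 70, 82]

Fragment lengths:
  [0,3): 3 bp
  [3,11): 8 bp
  [11,20): 9 bp
  [20,30): 10 bp
  [30,43): 13 bp
  [43,52): 9 bp
  [52,61): 9 bp
  [61,70): 9 bp
  [70,82): 12 bp
  [82,96): 14 bp

[3,8,9,9,9,9,10,12,13,14]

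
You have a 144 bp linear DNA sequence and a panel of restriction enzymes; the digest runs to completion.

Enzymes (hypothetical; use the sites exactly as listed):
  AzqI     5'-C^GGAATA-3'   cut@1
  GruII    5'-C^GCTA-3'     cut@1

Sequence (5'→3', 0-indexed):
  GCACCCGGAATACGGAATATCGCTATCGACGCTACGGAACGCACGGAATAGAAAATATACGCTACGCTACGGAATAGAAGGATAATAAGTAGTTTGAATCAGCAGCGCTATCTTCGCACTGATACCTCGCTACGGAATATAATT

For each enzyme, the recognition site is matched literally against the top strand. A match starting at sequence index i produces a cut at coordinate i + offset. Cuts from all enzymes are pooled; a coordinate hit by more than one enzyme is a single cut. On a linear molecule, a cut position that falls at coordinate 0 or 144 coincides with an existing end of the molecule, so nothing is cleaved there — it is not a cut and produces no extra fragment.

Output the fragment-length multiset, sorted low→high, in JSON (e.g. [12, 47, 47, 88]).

[5,5,5,6,7,8,9,11,14,16,22,36]

Site scan:
  AzqI (CGGAATA, off=1): starts [5, 12, 43, 69, 132] → cuts [6, 13, 44, 70, 133]
  GruII (CGCTA, off=1): starts [20, 29, 59, 64, 105, 127] → cuts [21, 30, 60, 65, 106, 128]

All cut coordinates (distinct, sorted): [6, 13, 21, 30, 44, 60, 65, 70, 106, 128, 133]

Fragments:
  [0,6): 6 bp
  [6,13): 7 bp
  [13,21): 8 bp
  [21,30): 9 bp
  [30,44): 14 bp
  [44,60): 16 bp
  [60,65): 5 bp
  [65,70): 5 bp
  [70,106): 36 bp
  [106,128): 22 bp
  [128,133): 5 bp
  [133,144): 11 bp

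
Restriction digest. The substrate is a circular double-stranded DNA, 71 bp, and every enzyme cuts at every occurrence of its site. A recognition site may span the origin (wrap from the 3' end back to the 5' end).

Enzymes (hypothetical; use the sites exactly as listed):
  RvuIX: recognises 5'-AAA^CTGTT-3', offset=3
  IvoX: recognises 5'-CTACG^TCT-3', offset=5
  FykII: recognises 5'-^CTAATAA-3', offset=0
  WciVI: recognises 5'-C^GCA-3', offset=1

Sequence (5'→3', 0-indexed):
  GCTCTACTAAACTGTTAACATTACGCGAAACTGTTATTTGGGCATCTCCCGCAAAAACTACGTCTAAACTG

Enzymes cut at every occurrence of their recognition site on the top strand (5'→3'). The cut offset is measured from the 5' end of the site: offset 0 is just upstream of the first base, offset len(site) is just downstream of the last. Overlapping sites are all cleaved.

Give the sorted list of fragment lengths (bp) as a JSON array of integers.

[12,19,20,20]

Scan for sites:
  RvuIX AAACTGTT/3: at [8, 27] ⇒ [11, 30]
  IvoX CTACGTCT/5: at [57] ⇒ [62]
  FykII (CTAATAA, off=0): no sites
  WciVI CGCA/1: at [49] ⇒ [50]

All cut coordinates (distinct, sorted): [11, 30, 50, 62]

Fragment lengths:
  11→30: 19 bp
  30→50: 20 bp
  50→62: 12 bp
  62→11 (wrap): 71-62+11 = 20 bp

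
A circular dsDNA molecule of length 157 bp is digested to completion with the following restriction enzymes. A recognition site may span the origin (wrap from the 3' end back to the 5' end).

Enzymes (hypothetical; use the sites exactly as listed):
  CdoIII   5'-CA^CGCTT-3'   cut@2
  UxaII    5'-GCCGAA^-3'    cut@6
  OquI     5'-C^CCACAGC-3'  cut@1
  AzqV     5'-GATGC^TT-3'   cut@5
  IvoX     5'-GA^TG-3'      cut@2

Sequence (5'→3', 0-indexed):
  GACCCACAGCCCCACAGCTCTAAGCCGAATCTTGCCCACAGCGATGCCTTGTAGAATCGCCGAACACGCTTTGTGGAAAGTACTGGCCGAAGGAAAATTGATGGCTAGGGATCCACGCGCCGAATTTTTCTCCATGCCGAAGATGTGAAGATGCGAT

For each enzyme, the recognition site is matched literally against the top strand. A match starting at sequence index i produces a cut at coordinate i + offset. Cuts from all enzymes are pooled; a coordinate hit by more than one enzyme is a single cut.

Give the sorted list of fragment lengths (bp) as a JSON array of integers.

[2,2,4,5,6,8,8,9,10,17,18,20,23,25]

Per-enzyme occurrences:
  CdoIII CACGCTT/2: at [64] ⇒ [66]
  UxaII GCCGAA/6: at [23, 58, 85, 118, 135] ⇒ [29, 64, 91, 124, 141]
  OquI CCCACAGC/1: at [2, 10, 34] ⇒ [3, 11, 35]
  AzqV (GATGCTT, off=5): no sites
  IvoX GATG/2: at [42, 99, 141, 149, 154] ⇒ [44, 101, 143, 151, 156]

Pooled cuts: [3, 11, 29, 35, 44, 64, 66, 91, 101, 124, 141, 143, 151, 156]

Fragment lengths:
  3→11: 8 bp
  11→29: 18 bp
  29→35: 6 bp
  35→44: 9 bp
  44→64: 20 bp
  64→66: 2 bp
  66→91: 25 bp
  91→101: 10 bp
  101→124: 23 bp
  124→141: 17 bp
  141→143: 2 bp
  143→151: 8 bp
  151→156: 5 bp
  156→3 (wrap): 157-156+3 = 4 bp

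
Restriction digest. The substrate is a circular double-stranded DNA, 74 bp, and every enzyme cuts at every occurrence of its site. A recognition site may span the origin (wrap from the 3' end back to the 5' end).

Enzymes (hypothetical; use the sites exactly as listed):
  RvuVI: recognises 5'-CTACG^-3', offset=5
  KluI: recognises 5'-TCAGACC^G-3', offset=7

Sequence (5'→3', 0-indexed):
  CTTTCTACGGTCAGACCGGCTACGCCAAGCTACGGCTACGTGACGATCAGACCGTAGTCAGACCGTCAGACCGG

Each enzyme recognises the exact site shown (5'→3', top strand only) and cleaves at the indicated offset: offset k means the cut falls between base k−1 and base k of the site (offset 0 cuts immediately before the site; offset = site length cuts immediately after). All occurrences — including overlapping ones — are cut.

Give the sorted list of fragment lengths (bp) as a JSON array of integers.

Scan for sites:
  RvuVI CTACG/5: at [4, 19, 29, 35] ⇒ [9, 24, 34, 40]
  KluI TCAGACCG/7: at [10, 46, 57, 65] ⇒ [17, 53, 64, 72]

All cut coordinates (distinct, sorted): [9, 17, 24, 34, 40, 53, 64, 72]

Fragments:
  9→17: 8 bp
  17→24: 7 bp
  24→34: 10 bp
  34→40: 6 bp
  40→53: 13 bp
  53→64: 11 bp
  64→72: 8 bp
  72→9 (wrap): 74-72+9 = 11 bp

[6,7,8,8,10,11,11,13]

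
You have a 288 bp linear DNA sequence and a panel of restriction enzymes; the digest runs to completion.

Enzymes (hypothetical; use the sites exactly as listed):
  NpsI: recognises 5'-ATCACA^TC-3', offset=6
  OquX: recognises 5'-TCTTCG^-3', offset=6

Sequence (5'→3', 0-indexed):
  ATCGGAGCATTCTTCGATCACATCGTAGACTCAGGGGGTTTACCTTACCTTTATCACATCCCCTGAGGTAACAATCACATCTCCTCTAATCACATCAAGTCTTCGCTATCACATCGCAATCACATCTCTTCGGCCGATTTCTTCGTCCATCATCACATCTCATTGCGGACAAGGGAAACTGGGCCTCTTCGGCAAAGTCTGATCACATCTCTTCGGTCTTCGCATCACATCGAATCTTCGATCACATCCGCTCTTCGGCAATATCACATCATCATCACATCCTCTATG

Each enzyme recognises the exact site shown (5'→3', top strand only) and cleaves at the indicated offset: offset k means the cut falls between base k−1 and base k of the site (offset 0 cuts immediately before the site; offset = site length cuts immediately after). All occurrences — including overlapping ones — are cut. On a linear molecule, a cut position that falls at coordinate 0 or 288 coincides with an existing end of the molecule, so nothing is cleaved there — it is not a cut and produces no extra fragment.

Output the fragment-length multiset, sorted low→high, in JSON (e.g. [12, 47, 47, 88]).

Per-enzyme occurrences:
  NpsI (ATCACATC, off=6): starts [16, 52, 73, 88, 107, 118, 151, 201, 223, 240, 262, 273] → cuts [22, 58, 79, 94, 113, 124, 157, 207, 229, 246, 268, 279]
  OquX (TCTTCG, off=6): starts [10, 99, 126, 139, 185, 209, 216, 234, 251] → cuts [16, 105, 132, 145, 191, 215, 222, 240, 257]

All cut coordinates (distinct, sorted): [16, 22, 58, 79, 94, 105, 113, 124, 132, 145, 157, 191, 207, 215, 222, 229, 240, 246, 257, 268, 279]

Fragment lengths:
  [0,16): 16 bp
  [16,22): 6 bp
  [22,58): 36 bp
  [58,79): 21 bp
  [79,94): 15 bp
  [94,105): 11 bp
  [105,113): 8 bp
  [113,124): 11 bp
  [124,132): 8 bp
  [132,145): 13 bp
  [145,157): 12 bp
  [157,191): 34 bp
  [191,207): 16 bp
  [207,215): 8 bp
  [215,222): 7 bp
  [222,229): 7 bp
  [229,240): 11 bp
  [240,246): 6 bp
  [246,257): 11 bp
  [257,268): 11 bp
  [268,279): 11 bp
  [279,288): 9 bp

[6,6,7,7,8,8,8,9,11,11,11,11,11,11,12,13,15,16,16,21,34,36]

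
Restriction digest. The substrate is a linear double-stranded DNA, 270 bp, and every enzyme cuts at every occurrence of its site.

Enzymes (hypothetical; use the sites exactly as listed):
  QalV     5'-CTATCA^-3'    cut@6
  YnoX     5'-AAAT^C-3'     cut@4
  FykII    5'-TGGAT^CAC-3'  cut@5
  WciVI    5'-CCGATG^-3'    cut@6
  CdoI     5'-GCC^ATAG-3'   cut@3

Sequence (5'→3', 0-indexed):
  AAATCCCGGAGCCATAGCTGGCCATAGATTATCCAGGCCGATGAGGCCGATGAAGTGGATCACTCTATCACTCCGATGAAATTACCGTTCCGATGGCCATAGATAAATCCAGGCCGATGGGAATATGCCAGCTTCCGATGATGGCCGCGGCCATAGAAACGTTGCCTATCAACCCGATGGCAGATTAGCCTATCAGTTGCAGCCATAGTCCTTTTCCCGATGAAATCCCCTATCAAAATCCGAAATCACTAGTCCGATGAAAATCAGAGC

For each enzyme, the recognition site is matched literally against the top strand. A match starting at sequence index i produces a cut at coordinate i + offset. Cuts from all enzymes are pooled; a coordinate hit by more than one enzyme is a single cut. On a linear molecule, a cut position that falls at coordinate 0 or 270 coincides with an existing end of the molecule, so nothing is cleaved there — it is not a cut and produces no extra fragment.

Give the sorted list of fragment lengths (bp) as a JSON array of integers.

[3,4,4,4,5,6,7,8,8,8,9,9,9,9,10,10,10,11,12,13,16,17,18,19,20,21]

Scan for sites:
  QalV CTATCA/6: at [64, 165, 189, 229] ⇒ [70, 171, 195, 235]
  YnoX AAATC/4: at [0, 104, 222, 235, 242, 260] ⇒ [4, 108, 226, 239, 246, 264]
  FykII TGGATCAC/5: at [55] ⇒ [60]
  WciVI CCGATG/6: at [37, 46, 72, 89, 113, 134, 173, 216, 253] ⇒ [43, 52, 78, 95, 119, 140, 179, 222, 259]
  CdoI GCCATAG/3: at [10, 20, 95, 149, 201] ⇒ [13, 23, 98, 152, 204]

Pooled cuts: [4, 13, 23, 43, 52, 60, 70, 78, 95, 98, 108, 119, 140, 152, 171, 179, 195, 204, 222, 226, 235, 239, 246, 259, 264]

Fragments:
  [0,4): 4 bp
  [4,13): 9 bp
  [13,23): 10 bp
  [23,43): 20 bp
  [43,52): 9 bp
  [52,60): 8 bp
  [60,70): 10 bp
  [70,78): 8 bp
  [78,95): 17 bp
  [95,98): 3 bp
  [98,108): 10 bp
  [108,119): 11 bp
  [119,140): 21 bp
  [140,152): 12 bp
  [152,171): 19 bp
  [171,179): 8 bp
  [179,195): 16 bp
  [195,204): 9 bp
  [204,222): 18 bp
  [222,226): 4 bp
  [226,235): 9 bp
  [235,239): 4 bp
  [239,246): 7 bp
  [246,259): 13 bp
  [259,264): 5 bp
  [264,270): 6 bp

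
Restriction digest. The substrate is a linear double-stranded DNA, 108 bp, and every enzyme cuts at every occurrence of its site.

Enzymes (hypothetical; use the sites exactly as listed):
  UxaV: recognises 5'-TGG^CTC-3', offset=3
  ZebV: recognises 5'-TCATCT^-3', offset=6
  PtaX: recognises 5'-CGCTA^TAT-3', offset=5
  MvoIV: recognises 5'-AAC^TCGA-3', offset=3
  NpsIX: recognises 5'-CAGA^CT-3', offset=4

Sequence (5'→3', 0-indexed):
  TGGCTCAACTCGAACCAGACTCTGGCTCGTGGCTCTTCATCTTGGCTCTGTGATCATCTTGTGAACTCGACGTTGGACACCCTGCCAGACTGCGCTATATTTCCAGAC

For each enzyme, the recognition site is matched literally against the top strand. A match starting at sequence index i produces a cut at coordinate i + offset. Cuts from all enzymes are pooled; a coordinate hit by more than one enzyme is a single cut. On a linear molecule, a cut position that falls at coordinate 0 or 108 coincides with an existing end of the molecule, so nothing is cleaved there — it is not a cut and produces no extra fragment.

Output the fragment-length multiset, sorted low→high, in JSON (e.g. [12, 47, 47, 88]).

Scan for sites:
  UxaV (TGGCTC, off=3): starts [0, 22, 29, 42] → cuts [3, 25, 32, 45]
  ZebV (TCATCT, off=6): starts [36, 53] → cuts [42, 59]
  PtaX (CGCTATAT, off=5): starts [92] → cuts [97]
  MvoIV (AACTCGA, off=3): starts [6, 63] → cuts [9, 66]
  NpsIX (CAGACT, off=4): starts [15, 85] → cuts [19, 89]

All cut coordinates (distinct, sorted): [3, 9, 19, 25, 32, 42, 45, 59, 66, 89, 97]

Fragments:
  [0,3): 3 bp
  [3,9): 6 bp
  [9,19): 10 bp
  [19,25): 6 bp
  [25,32): 7 bp
  [32,42): 10 bp
  [42,45): 3 bp
  [45,59): 14 bp
  [59,66): 7 bp
  [66,89): 23 bp
  [89,97): 8 bp
  [97,108): 11 bp

[3,3,6,6,7,7,8,10,10,11,14,23]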